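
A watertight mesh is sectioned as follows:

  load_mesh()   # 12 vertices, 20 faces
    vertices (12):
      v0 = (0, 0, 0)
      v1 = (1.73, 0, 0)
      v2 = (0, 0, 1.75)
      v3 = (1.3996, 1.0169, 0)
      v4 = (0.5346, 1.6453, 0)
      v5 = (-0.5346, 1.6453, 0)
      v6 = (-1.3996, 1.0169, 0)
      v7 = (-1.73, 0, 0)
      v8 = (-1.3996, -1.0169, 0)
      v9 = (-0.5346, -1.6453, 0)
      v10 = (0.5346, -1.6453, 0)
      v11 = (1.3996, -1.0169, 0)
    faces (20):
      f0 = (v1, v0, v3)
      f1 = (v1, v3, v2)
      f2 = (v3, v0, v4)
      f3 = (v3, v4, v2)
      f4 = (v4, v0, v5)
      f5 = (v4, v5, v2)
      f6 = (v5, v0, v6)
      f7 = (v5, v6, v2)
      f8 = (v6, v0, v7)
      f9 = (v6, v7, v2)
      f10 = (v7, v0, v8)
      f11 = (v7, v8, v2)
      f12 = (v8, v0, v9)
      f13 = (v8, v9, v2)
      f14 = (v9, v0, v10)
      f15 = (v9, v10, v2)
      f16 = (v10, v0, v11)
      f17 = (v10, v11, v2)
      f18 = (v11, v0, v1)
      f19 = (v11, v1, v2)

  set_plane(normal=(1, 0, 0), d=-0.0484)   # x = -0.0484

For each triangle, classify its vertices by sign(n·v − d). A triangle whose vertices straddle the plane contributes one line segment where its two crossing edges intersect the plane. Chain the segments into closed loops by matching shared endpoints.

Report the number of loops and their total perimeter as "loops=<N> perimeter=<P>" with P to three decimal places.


Straddling triangles (12 of 20):
  (v4,v0,v5) [++-] → (-0.0484, 0.148957, 0)–(-0.0484, 1.6453, 0)  len=1.4963
  (v4,v5,v2) [+-+] → (-0.0484, 1.6453, 0)–(-0.0484, 0.148957, 1.59156)  len=2.1845
  (v5,v0,v6) [-+-] → (-0.0484, 0.148957, 0)–(-0.0484, 0.0351657, 0)  len=0.1138
  (v5,v6,v2) [--+] → (-0.0484, 0.0351657, 1.68948)–(-0.0484, 0.148957, 1.59156)  len=0.1501
  (v6,v0,v7) [-+-] → (-0.0484, 0.0351657, 0)–(-0.0484, 0, 0)  len=0.0352
  (v6,v7,v2) [--+] → (-0.0484, 0, 1.70104)–(-0.0484, 0.0351657, 1.68948)  len=0.0370
  (v7,v0,v8) [-+-] → (-0.0484, 0, 0)–(-0.0484, -0.0351657, 0)  len=0.0352
  (v7,v8,v2) [--+] → (-0.0484, -0.0351657, 1.68948)–(-0.0484, 0, 1.70104)  len=0.0370
  (v8,v0,v9) [-+-] → (-0.0484, -0.0351657, 0)–(-0.0484, -0.148957, 0)  len=0.1138
  (v8,v9,v2) [--+] → (-0.0484, -0.148957, 1.59156)–(-0.0484, -0.0351657, 1.68948)  len=0.1501
  (v9,v0,v10) [-++] → (-0.0484, -0.148957, 0)–(-0.0484, -1.6453, 0)  len=1.4963
  (v9,v10,v2) [-++] → (-0.0484, -1.6453, 0)–(-0.0484, -0.148957, 1.59156)  len=2.1845

Chained into 1 loop(s):
  loop 1: 12 segments, perimeter = 8.0339
Total perimeter = 8.034

loops=1 perimeter=8.034


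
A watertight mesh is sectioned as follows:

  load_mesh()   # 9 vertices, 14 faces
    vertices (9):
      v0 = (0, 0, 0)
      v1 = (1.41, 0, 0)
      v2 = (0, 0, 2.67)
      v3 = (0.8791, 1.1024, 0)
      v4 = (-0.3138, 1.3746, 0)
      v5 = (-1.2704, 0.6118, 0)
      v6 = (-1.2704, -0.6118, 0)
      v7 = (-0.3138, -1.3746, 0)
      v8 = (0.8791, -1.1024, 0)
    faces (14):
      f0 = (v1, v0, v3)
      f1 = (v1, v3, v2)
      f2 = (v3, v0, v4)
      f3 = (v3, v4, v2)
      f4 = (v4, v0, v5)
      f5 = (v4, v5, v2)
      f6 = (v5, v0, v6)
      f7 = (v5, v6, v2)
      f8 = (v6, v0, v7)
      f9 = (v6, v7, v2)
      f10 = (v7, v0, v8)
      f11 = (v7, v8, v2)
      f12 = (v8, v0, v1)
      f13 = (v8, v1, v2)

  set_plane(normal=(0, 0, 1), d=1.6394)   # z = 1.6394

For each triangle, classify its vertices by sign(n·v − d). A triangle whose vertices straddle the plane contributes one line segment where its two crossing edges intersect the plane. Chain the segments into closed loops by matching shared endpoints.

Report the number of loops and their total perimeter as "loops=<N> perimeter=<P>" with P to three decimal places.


loops=1 perimeter=3.306

Straddling triangles (7 of 14):
  (v1,v3,v2) [--+] → (0.339326, 0.425518, 1.6394)–(0.544249, 0, 1.6394)  len=0.4723
  (v3,v4,v2) [--+] → (-0.121124, 0.530585, 1.6394)–(0.339326, 0.425518, 1.6394)  len=0.4723
  (v4,v5,v2) [--+] → (-0.490365, 0.23615, 1.6394)–(-0.121124, 0.530585, 1.6394)  len=0.4723
  (v5,v6,v2) [--+] → (-0.490365, -0.23615, 1.6394)–(-0.490365, 0.23615, 1.6394)  len=0.4723
  (v6,v7,v2) [--+] → (-0.121124, -0.530585, 1.6394)–(-0.490365, -0.23615, 1.6394)  len=0.4723
  (v7,v8,v2) [--+] → (0.339326, -0.425518, 1.6394)–(-0.121124, -0.530585, 1.6394)  len=0.4723
  (v8,v1,v2) [--+] → (0.544249, 0, 1.6394)–(0.339326, -0.425518, 1.6394)  len=0.4723

Chained into 1 loop(s):
  loop 1: 7 segments, perimeter = 3.3060
Total perimeter = 3.306


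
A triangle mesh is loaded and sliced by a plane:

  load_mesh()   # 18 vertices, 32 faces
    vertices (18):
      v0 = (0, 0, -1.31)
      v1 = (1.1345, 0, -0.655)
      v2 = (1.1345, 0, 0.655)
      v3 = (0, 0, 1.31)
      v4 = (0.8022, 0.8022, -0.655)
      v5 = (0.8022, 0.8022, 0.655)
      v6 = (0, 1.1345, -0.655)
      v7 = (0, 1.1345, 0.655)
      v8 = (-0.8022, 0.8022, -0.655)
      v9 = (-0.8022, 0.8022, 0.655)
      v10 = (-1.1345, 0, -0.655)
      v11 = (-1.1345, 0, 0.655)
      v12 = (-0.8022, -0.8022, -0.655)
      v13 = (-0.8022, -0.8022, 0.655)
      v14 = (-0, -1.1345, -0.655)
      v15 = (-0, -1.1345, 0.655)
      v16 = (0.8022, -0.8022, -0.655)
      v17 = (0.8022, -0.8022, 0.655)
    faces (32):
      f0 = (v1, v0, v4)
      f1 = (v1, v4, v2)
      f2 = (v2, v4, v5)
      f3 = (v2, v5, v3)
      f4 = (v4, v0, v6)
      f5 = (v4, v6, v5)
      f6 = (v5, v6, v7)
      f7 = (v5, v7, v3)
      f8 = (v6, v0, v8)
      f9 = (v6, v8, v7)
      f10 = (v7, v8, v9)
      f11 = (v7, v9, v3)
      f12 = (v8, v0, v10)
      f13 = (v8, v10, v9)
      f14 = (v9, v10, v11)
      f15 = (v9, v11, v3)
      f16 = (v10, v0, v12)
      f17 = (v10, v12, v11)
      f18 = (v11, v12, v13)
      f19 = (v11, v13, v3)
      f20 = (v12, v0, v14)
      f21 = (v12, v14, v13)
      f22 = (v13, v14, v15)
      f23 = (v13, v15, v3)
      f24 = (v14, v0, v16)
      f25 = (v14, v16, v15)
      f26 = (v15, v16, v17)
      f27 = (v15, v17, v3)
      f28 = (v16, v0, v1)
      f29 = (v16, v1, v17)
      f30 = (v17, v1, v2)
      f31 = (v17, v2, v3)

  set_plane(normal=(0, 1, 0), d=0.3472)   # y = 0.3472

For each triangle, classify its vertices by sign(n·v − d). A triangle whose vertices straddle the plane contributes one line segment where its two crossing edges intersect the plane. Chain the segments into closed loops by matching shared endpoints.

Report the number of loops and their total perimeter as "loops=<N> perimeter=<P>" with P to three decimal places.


Straddling triangles (12 of 32):
  (v1,v0,v4) [--+] → (0.3472, 0.3472, -1.02651)–(0.990677, 0.3472, -0.655)  len=0.7430
  (v1,v4,v2) [-+-] → (0.990677, 0.3472, -0.655)–(0.990677, 0.3472, 0.0880192)  len=0.7430
  (v2,v4,v5) [-++] → (0.990677, 0.3472, 0.0880192)–(0.990677, 0.3472, 0.655)  len=0.5670
  (v2,v5,v3) [-+-] → (0.990677, 0.3472, 0.655)–(0.3472, 0.3472, 1.02651)  len=0.7430
  (v4,v0,v6) [+-+] → (0.3472, 0.3472, -1.02651)–(0, 0.3472, -1.10955)  len=0.3570
  (v5,v7,v3) [++-] → (0, 0.3472, 1.10955)–(0.3472, 0.3472, 1.02651)  len=0.3570
  (v6,v0,v8) [+-+] → (0, 0.3472, -1.10955)–(-0.3472, 0.3472, -1.02651)  len=0.3570
  (v7,v9,v3) [++-] → (-0.3472, 0.3472, 1.02651)–(0, 0.3472, 1.10955)  len=0.3570
  (v8,v0,v10) [+--] → (-0.3472, 0.3472, -1.02651)–(-0.990677, 0.3472, -0.655)  len=0.7430
  (v8,v10,v9) [+-+] → (-0.990677, 0.3472, -0.655)–(-0.990677, 0.3472, -0.0880192)  len=0.5670
  (v9,v10,v11) [+--] → (-0.990677, 0.3472, -0.0880192)–(-0.990677, 0.3472, 0.655)  len=0.7430
  (v9,v11,v3) [+--] → (-0.990677, 0.3472, 0.655)–(-0.3472, 0.3472, 1.02651)  len=0.7430

Chained into 1 loop(s):
  loop 1: 12 segments, perimeter = 7.0201
Total perimeter = 7.020

loops=1 perimeter=7.020


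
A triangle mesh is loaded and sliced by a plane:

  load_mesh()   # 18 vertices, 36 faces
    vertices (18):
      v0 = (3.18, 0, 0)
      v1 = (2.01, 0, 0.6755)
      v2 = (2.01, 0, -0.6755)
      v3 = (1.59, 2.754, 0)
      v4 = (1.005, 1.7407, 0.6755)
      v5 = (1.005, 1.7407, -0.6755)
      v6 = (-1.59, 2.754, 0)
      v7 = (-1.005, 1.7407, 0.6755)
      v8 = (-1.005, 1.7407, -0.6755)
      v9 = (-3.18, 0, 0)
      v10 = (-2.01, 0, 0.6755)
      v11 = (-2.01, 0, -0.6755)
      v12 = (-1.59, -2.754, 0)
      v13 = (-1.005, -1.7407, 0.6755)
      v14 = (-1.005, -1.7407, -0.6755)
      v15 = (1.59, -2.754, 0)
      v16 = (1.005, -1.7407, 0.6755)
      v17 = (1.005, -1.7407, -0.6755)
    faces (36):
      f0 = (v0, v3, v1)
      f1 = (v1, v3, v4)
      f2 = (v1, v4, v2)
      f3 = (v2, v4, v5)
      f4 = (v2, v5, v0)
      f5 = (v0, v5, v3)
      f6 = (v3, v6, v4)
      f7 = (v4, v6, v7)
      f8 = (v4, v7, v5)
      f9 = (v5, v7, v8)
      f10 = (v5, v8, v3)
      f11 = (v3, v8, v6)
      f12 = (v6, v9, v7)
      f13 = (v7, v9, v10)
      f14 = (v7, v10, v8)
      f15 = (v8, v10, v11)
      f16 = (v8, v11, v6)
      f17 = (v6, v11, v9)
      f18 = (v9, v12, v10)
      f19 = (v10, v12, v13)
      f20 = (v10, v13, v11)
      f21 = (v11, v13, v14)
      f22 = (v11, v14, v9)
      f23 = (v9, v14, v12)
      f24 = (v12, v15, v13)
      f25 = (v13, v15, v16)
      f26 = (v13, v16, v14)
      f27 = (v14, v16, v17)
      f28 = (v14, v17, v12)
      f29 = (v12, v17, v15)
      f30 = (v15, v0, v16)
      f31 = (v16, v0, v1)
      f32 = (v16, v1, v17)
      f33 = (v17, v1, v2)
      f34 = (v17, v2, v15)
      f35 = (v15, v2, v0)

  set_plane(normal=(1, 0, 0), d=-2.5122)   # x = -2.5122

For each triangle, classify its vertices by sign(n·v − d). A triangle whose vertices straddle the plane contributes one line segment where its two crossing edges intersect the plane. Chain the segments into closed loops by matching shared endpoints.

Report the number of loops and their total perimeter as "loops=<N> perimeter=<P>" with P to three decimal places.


Straddling triangles (6 of 36):
  (v6,v9,v7) [+-+] → (-2.5122, 1.15668, 0)–(-2.5122, 0.534455, 0.207402)  len=0.6559
  (v7,v9,v10) [+-+] → (-2.5122, 0.534455, 0.207402)–(-2.5122, 0, 0.385555)  len=0.5634
  (v6,v11,v9) [++-] → (-2.5122, 0, -0.385555)–(-2.5122, 1.15668, 0)  len=1.2192
  (v9,v12,v10) [-++] → (-2.5122, -1.15668, 0)–(-2.5122, 0, 0.385555)  len=1.2192
  (v11,v14,v9) [++-] → (-2.5122, -0.534455, -0.207402)–(-2.5122, 0, -0.385555)  len=0.5634
  (v9,v14,v12) [-++] → (-2.5122, -0.534455, -0.207402)–(-2.5122, -1.15668, 0)  len=0.6559

Chained into 1 loop(s):
  loop 1: 6 segments, perimeter = 4.8770
Total perimeter = 4.877

loops=1 perimeter=4.877


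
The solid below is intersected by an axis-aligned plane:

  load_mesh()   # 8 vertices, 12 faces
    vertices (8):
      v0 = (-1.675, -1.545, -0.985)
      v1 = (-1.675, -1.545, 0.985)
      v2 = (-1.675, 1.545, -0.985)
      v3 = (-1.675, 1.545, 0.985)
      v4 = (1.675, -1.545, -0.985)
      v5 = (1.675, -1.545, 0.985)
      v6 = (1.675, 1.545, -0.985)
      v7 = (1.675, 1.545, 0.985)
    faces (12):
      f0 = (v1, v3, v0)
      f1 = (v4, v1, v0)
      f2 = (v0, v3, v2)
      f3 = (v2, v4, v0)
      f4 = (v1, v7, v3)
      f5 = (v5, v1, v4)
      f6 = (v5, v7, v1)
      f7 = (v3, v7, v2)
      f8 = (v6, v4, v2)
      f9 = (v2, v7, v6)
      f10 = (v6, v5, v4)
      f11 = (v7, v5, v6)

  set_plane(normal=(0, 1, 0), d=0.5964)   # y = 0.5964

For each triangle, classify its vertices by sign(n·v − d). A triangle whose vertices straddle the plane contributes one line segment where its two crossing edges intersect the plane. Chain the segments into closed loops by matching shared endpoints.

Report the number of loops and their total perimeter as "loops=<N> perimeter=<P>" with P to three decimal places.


Straddling triangles (8 of 12):
  (v1,v3,v0) [-+-] → (-1.675, 0.5964, 0.985)–(-1.675, 0.5964, 0.380229)  len=0.6048
  (v0,v3,v2) [-++] → (-1.675, 0.5964, 0.380229)–(-1.675, 0.5964, -0.985)  len=1.3652
  (v2,v4,v0) [+--] → (-0.646583, 0.5964, -0.985)–(-1.675, 0.5964, -0.985)  len=1.0284
  (v1,v7,v3) [-++] → (0.646583, 0.5964, 0.985)–(-1.675, 0.5964, 0.985)  len=2.3216
  (v5,v7,v1) [-+-] → (1.675, 0.5964, 0.985)–(0.646583, 0.5964, 0.985)  len=1.0284
  (v6,v4,v2) [+-+] → (1.675, 0.5964, -0.985)–(-0.646583, 0.5964, -0.985)  len=2.3216
  (v6,v5,v4) [+--] → (1.675, 0.5964, -0.380229)–(1.675, 0.5964, -0.985)  len=0.6048
  (v7,v5,v6) [+-+] → (1.675, 0.5964, 0.985)–(1.675, 0.5964, -0.380229)  len=1.3652

Chained into 1 loop(s):
  loop 1: 8 segments, perimeter = 10.6400
Total perimeter = 10.640

loops=1 perimeter=10.640


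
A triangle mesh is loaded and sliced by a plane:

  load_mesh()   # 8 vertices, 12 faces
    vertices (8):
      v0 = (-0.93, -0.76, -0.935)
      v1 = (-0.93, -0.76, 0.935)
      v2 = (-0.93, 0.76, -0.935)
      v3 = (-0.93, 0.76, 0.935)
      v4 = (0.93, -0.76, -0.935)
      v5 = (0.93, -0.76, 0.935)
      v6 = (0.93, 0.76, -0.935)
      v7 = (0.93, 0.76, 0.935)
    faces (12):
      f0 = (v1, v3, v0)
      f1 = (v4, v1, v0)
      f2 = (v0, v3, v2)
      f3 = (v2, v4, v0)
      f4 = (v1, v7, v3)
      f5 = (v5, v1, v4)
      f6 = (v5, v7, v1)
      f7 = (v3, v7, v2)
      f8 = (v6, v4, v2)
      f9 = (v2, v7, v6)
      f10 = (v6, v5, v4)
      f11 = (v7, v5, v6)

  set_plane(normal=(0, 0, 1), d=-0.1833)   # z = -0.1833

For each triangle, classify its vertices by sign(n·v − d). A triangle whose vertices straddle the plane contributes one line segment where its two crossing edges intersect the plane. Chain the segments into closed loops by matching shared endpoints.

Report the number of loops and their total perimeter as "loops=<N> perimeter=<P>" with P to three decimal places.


loops=1 perimeter=6.760

Straddling triangles (8 of 12):
  (v1,v3,v0) [++-] → (-0.93, -0.148993, -0.1833)–(-0.93, -0.76, -0.1833)  len=0.6110
  (v4,v1,v0) [-+-] → (0.18232, -0.76, -0.1833)–(-0.93, -0.76, -0.1833)  len=1.1123
  (v0,v3,v2) [-+-] → (-0.93, -0.148993, -0.1833)–(-0.93, 0.76, -0.1833)  len=0.9090
  (v5,v1,v4) [++-] → (0.18232, -0.76, -0.1833)–(0.93, -0.76, -0.1833)  len=0.7477
  (v3,v7,v2) [++-] → (-0.18232, 0.76, -0.1833)–(-0.93, 0.76, -0.1833)  len=0.7477
  (v2,v7,v6) [-+-] → (-0.18232, 0.76, -0.1833)–(0.93, 0.76, -0.1833)  len=1.1123
  (v6,v5,v4) [-+-] → (0.93, 0.148993, -0.1833)–(0.93, -0.76, -0.1833)  len=0.9090
  (v7,v5,v6) [++-] → (0.93, 0.148993, -0.1833)–(0.93, 0.76, -0.1833)  len=0.6110

Chained into 1 loop(s):
  loop 1: 8 segments, perimeter = 6.7600
Total perimeter = 6.760


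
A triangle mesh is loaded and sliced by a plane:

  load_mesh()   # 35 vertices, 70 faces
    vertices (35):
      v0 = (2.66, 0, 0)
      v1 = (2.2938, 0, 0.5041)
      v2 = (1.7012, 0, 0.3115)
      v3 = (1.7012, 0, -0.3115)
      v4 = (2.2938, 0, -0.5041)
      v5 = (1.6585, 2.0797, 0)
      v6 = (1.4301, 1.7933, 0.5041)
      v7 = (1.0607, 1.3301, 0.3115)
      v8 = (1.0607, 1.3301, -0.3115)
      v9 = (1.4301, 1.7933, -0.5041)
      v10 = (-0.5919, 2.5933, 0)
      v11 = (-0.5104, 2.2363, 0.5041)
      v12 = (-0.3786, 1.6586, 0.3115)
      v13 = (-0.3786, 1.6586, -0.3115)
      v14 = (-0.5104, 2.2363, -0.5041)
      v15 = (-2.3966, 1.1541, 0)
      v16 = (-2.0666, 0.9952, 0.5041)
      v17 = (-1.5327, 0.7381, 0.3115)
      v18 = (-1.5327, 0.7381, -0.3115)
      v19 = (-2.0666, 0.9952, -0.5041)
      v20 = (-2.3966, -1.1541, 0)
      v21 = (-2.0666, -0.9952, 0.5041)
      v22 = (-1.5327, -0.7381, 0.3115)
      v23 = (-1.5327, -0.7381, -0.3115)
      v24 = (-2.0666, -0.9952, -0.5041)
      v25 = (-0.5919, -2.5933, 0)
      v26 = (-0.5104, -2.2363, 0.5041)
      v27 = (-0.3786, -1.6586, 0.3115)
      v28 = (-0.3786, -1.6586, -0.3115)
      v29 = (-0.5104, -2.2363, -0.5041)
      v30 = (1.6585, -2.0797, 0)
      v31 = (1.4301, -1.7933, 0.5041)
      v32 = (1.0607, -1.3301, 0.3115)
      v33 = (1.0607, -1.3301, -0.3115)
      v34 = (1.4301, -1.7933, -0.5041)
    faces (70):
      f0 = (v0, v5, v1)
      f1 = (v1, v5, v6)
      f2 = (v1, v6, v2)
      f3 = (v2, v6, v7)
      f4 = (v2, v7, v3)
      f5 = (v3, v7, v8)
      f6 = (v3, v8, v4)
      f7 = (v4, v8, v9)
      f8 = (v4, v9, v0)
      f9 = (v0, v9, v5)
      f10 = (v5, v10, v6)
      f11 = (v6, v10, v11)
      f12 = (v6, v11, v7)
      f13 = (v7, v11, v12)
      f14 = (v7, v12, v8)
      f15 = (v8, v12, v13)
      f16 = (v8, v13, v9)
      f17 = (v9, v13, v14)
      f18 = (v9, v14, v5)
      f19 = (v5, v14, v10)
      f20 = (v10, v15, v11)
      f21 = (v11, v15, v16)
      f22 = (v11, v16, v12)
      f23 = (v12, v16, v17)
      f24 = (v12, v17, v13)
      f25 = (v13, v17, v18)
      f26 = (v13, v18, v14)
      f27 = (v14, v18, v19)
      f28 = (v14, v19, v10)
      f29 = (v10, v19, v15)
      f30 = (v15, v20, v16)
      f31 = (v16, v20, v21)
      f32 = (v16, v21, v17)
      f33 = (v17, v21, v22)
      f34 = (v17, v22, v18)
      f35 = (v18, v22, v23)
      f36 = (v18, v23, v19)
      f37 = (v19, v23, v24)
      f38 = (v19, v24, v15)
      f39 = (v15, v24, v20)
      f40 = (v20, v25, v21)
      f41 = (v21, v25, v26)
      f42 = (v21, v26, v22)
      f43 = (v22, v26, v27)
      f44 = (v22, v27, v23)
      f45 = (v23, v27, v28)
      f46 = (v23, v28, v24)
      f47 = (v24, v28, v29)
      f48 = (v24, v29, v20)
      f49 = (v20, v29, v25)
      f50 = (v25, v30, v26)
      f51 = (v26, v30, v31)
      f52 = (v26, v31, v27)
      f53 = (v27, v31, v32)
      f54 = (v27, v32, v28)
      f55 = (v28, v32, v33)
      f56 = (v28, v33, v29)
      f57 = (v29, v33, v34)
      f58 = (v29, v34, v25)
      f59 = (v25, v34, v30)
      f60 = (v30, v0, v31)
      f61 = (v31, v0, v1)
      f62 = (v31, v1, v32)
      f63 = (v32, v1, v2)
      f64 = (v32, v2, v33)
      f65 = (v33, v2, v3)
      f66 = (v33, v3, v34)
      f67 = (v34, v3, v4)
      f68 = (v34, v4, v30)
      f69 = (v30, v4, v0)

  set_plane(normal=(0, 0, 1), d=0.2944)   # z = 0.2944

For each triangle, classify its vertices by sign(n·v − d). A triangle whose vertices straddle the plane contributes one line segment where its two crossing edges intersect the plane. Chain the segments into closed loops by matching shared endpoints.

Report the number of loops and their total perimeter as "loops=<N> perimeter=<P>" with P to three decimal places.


Straddling triangles (28 of 70):
  (v0,v5,v1) [--+] → (2.02952, 0.865132, 0.2944)–(2.44614, 0, 0.2944)  len=0.9602
  (v1,v5,v6) [+-+] → (2.02952, 0.865132, 0.2944)–(1.52511, 1.91244, 0.2944)  len=1.1624
  (v2,v7,v3) [++-] → (1.07828, 1.29359, 0.2944)–(1.7012, 0, 0.2944)  len=1.4358
  (v3,v7,v8) [-+-] → (1.07828, 1.29359, 0.2944)–(1.0607, 1.3301, 0.2944)  len=0.0405
  (v5,v10,v6) [--+] → (0.58897, 2.12609, 0.2944)–(1.52511, 1.91244, 0.2944)  len=0.9602
  (v6,v10,v11) [+-+] → (0.58897, 2.12609, 0.2944)–(-0.544303, 2.38481, 0.2944)  len=1.1624
  (v7,v12,v8) [++-] → (-0.339094, 1.64958, 0.2944)–(1.0607, 1.3301, 0.2944)  len=1.4358
  (v8,v12,v13) [-+-] → (-0.339094, 1.64958, 0.2944)–(-0.3786, 1.6586, 0.2944)  len=0.0405
  (v10,v15,v11) [--+] → (-1.29504, 1.78612, 0.2944)–(-0.544303, 2.38481, 0.2944)  len=0.9602
  (v11,v15,v16) [+-+] → (-1.29504, 1.78612, 0.2944)–(-2.20388, 1.0613, 0.2944)  len=1.1625
  (v12,v17,v13) [++-] → (-1.50102, 0.763366, 0.2944)–(-0.3786, 1.6586, 0.2944)  len=1.4357
  (v13,v17,v18) [-+-] → (-1.50102, 0.763366, 0.2944)–(-1.5327, 0.7381, 0.2944)  len=0.0405
  (v15,v20,v16) [--+] → (-2.20388, 0.101115, 0.2944)–(-2.20388, 1.0613, 0.2944)  len=0.9602
  (v16,v20,v21) [+-+] → (-2.20388, 0.101115, 0.2944)–(-2.20388, -1.0613, 0.2944)  len=1.1624
  (v17,v22,v18) [++-] → (-1.5327, -0.697582, 0.2944)–(-1.5327, 0.7381, 0.2944)  len=1.4357
  (v18,v22,v23) [-+-] → (-1.5327, -0.697582, 0.2944)–(-1.5327, -0.7381, 0.2944)  len=0.0405
  (v20,v25,v21) [--+] → (-1.45314, -1.65999, 0.2944)–(-2.20388, -1.0613, 0.2944)  len=0.9602
  (v21,v25,v26) [+-+] → (-1.45314, -1.65999, 0.2944)–(-0.544303, -2.38481, 0.2944)  len=1.1625
  (v22,v27,v23) [++-] → (-0.410278, -1.63333, 0.2944)–(-1.5327, -0.7381, 0.2944)  len=1.4357
  (v23,v27,v28) [-+-] → (-0.410278, -1.63333, 0.2944)–(-0.3786, -1.6586, 0.2944)  len=0.0405
  (v25,v30,v26) [--+] → (0.391838, -2.17116, 0.2944)–(-0.544303, -2.38481, 0.2944)  len=0.9602
  (v26,v30,v31) [+-+] → (0.391838, -2.17116, 0.2944)–(1.52511, -1.91244, 0.2944)  len=1.1624
  (v27,v32,v28) [++-] → (1.02119, -1.33912, 0.2944)–(-0.3786, -1.6586, 0.2944)  len=1.4358
  (v28,v32,v33) [-+-] → (1.02119, -1.33912, 0.2944)–(1.0607, -1.3301, 0.2944)  len=0.0405
  (v30,v0,v31) [--+] → (1.94172, -1.04731, 0.2944)–(1.52511, -1.91244, 0.2944)  len=0.9602
  (v31,v0,v1) [+-+] → (1.94172, -1.04731, 0.2944)–(2.44614, 0, 0.2944)  len=1.1624
  (v32,v2,v33) [++-] → (1.68362, -0.0365084, 0.2944)–(1.0607, -1.3301, 0.2944)  len=1.4358
  (v33,v2,v3) [-+-] → (1.68362, -0.0365084, 0.2944)–(1.7012, 0, 0.2944)  len=0.0405

Chained into 2 loop(s):
  loop 1: 14 segments, perimeter = 14.8586
  loop 2: 14 segments, perimeter = 10.3339
Total perimeter = 25.192

loops=2 perimeter=25.192


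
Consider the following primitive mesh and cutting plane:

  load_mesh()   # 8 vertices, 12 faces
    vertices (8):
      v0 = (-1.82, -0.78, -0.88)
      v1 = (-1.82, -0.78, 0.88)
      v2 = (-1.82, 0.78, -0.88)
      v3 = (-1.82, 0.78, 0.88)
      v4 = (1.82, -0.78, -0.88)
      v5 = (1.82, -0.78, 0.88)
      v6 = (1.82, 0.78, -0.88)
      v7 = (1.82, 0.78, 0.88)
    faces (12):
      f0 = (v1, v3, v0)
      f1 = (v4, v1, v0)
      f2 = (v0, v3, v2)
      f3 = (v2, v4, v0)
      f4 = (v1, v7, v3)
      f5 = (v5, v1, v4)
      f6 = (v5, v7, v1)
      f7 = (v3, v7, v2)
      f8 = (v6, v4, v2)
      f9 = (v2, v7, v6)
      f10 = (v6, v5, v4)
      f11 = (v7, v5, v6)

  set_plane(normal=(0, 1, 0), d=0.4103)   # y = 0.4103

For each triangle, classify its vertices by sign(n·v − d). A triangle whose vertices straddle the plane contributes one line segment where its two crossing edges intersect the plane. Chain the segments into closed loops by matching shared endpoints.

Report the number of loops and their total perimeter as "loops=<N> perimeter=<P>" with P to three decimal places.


Straddling triangles (8 of 12):
  (v1,v3,v0) [-+-] → (-1.82, 0.4103, 0.88)–(-1.82, 0.4103, 0.462903)  len=0.4171
  (v0,v3,v2) [-++] → (-1.82, 0.4103, 0.462903)–(-1.82, 0.4103, -0.88)  len=1.3429
  (v2,v4,v0) [+--] → (-0.957367, 0.4103, -0.88)–(-1.82, 0.4103, -0.88)  len=0.8626
  (v1,v7,v3) [-++] → (0.957367, 0.4103, 0.88)–(-1.82, 0.4103, 0.88)  len=2.7774
  (v5,v7,v1) [-+-] → (1.82, 0.4103, 0.88)–(0.957367, 0.4103, 0.88)  len=0.8626
  (v6,v4,v2) [+-+] → (1.82, 0.4103, -0.88)–(-0.957367, 0.4103, -0.88)  len=2.7774
  (v6,v5,v4) [+--] → (1.82, 0.4103, -0.462903)–(1.82, 0.4103, -0.88)  len=0.4171
  (v7,v5,v6) [+-+] → (1.82, 0.4103, 0.88)–(1.82, 0.4103, -0.462903)  len=1.3429

Chained into 1 loop(s):
  loop 1: 8 segments, perimeter = 10.8000
Total perimeter = 10.800

loops=1 perimeter=10.800


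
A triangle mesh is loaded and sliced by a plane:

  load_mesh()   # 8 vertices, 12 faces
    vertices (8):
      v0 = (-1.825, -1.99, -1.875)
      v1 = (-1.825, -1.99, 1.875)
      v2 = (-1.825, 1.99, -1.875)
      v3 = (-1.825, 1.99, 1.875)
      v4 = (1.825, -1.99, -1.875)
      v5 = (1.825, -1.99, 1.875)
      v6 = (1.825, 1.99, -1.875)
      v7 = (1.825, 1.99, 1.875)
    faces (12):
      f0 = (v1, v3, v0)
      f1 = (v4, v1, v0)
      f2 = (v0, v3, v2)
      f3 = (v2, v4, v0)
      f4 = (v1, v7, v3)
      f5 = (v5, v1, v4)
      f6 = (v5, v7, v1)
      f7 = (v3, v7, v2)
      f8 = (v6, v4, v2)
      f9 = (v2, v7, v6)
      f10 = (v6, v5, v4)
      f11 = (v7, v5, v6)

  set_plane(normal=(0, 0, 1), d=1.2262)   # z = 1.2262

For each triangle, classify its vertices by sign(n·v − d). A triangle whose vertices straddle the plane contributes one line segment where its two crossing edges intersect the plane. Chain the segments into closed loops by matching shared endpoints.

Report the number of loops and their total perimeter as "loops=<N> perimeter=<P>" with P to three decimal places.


Straddling triangles (8 of 12):
  (v1,v3,v0) [++-] → (-1.825, 1.30141, 1.2262)–(-1.825, -1.99, 1.2262)  len=3.2914
  (v4,v1,v0) [-+-] → (-1.1935, -1.99, 1.2262)–(-1.825, -1.99, 1.2262)  len=0.6315
  (v0,v3,v2) [-+-] → (-1.825, 1.30141, 1.2262)–(-1.825, 1.99, 1.2262)  len=0.6886
  (v5,v1,v4) [++-] → (-1.1935, -1.99, 1.2262)–(1.825, -1.99, 1.2262)  len=3.0185
  (v3,v7,v2) [++-] → (1.1935, 1.99, 1.2262)–(-1.825, 1.99, 1.2262)  len=3.0185
  (v2,v7,v6) [-+-] → (1.1935, 1.99, 1.2262)–(1.825, 1.99, 1.2262)  len=0.6315
  (v6,v5,v4) [-+-] → (1.825, -1.30141, 1.2262)–(1.825, -1.99, 1.2262)  len=0.6886
  (v7,v5,v6) [++-] → (1.825, -1.30141, 1.2262)–(1.825, 1.99, 1.2262)  len=3.2914

Chained into 1 loop(s):
  loop 1: 8 segments, perimeter = 15.2600
Total perimeter = 15.260

loops=1 perimeter=15.260


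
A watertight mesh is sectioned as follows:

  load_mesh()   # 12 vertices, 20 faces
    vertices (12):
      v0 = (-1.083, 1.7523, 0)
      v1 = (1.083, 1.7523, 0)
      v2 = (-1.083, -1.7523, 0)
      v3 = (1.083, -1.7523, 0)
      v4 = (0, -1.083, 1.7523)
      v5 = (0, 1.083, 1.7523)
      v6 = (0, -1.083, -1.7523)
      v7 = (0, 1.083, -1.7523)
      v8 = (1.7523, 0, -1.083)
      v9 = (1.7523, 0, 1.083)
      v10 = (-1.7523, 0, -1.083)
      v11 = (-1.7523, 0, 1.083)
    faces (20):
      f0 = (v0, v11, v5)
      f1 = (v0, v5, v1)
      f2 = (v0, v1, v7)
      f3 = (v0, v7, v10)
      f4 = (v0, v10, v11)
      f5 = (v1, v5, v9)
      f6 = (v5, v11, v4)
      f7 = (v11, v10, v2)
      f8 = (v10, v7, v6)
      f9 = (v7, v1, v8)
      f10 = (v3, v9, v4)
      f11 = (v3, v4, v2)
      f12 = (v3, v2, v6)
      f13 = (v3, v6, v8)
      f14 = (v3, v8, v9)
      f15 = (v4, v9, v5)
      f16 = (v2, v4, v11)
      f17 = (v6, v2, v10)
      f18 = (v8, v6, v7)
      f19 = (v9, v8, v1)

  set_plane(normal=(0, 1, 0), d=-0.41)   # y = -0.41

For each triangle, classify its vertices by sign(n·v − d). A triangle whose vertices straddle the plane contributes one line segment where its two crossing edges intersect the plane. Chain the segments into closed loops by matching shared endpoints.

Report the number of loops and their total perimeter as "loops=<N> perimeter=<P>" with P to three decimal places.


Straddling triangles (10 of 20):
  (v5,v11,v4) [++-] → (-1.08892, -0.41, 1.33638)–(0, -0.41, 1.7523)  len=1.1656
  (v11,v10,v2) [++-] → (-1.5957, -0.41, -0.829602)–(-1.5957, -0.41, 0.829602)  len=1.6592
  (v10,v7,v6) [++-] → (0, -0.41, -1.7523)–(-1.08892, -0.41, -1.33638)  len=1.1656
  (v3,v9,v4) [-+-] → (1.5957, -0.41, 0.829602)–(1.08892, -0.41, 1.33638)  len=0.7167
  (v3,v6,v8) [--+] → (1.08892, -0.41, -1.33638)–(1.5957, -0.41, -0.829602)  len=0.7167
  (v3,v8,v9) [-++] → (1.5957, -0.41, -0.829602)–(1.5957, -0.41, 0.829602)  len=1.6592
  (v4,v9,v5) [-++] → (1.08892, -0.41, 1.33638)–(0, -0.41, 1.7523)  len=1.1656
  (v2,v4,v11) [--+] → (-1.08892, -0.41, 1.33638)–(-1.5957, -0.41, 0.829602)  len=0.7167
  (v6,v2,v10) [--+] → (-1.5957, -0.41, -0.829602)–(-1.08892, -0.41, -1.33638)  len=0.7167
  (v8,v6,v7) [+-+] → (1.08892, -0.41, -1.33638)–(0, -0.41, -1.7523)  len=1.1656

Chained into 1 loop(s):
  loop 1: 10 segments, perimeter = 10.8478
Total perimeter = 10.848

loops=1 perimeter=10.848


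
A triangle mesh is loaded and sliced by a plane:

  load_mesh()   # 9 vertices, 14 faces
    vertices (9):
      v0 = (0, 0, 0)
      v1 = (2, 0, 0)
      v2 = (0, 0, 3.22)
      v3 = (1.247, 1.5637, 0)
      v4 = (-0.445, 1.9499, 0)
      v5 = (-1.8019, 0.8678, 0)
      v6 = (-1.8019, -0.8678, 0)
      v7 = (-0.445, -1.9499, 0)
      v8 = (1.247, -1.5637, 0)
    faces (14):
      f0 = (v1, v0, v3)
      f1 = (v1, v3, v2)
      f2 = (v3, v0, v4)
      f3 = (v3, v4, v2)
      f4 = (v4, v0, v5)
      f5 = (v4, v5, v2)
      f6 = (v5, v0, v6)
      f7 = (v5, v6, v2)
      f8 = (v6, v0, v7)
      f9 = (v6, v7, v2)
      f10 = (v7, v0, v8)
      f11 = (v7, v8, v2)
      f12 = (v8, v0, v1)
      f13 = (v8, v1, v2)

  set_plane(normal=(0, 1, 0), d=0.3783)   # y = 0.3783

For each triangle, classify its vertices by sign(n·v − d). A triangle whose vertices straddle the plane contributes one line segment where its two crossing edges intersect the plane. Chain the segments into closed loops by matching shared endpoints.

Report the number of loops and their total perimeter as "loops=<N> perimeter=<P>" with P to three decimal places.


loops=1 perimeter=10.039

Straddling triangles (8 of 14):
  (v1,v0,v3) [--+] → (0.301682, 0.3783, 0)–(1.81783, 0.3783, 0)  len=1.5161
  (v1,v3,v2) [-+-] → (1.81783, 0.3783, 0)–(0.301682, 0.3783, 2.441)  len=2.8735
  (v3,v0,v4) [+-+] → (0.301682, 0.3783, 0)–(-0.0863344, 0.3783, 0)  len=0.3880
  (v3,v4,v2) [++-] → (-0.0863344, 0.3783, 2.59529)–(0.301682, 0.3783, 2.441)  len=0.4176
  (v4,v0,v5) [+-+] → (-0.0863344, 0.3783, 0)–(-0.785502, 0.3783, 0)  len=0.6992
  (v4,v5,v2) [++-] → (-0.785502, 0.3783, 1.81631)–(-0.0863344, 0.3783, 2.59529)  len=1.0467
  (v5,v0,v6) [+--] → (-0.785502, 0.3783, 0)–(-1.8019, 0.3783, 0)  len=1.0164
  (v5,v6,v2) [+--] → (-1.8019, 0.3783, 0)–(-0.785502, 0.3783, 1.81631)  len=2.0814

Chained into 1 loop(s):
  loop 1: 8 segments, perimeter = 10.0389
Total perimeter = 10.039


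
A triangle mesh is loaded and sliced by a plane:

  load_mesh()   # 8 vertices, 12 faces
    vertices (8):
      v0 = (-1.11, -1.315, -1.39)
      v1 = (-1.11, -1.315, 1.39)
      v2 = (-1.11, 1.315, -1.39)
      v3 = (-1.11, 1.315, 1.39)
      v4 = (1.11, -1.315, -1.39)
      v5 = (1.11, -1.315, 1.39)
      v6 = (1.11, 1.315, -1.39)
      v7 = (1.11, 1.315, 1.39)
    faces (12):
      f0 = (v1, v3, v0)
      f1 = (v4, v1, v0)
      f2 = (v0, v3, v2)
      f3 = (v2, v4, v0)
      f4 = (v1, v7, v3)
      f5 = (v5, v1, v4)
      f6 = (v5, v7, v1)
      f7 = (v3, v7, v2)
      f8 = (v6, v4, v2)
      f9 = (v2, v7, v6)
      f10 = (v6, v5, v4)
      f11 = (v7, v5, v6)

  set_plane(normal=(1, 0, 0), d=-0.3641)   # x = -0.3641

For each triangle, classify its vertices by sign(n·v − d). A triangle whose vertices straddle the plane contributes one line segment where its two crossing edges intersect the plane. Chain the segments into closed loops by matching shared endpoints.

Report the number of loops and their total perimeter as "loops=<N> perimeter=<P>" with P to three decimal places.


Straddling triangles (8 of 12):
  (v4,v1,v0) [+--] → (-0.3641, -1.315, 0.455945)–(-0.3641, -1.315, -1.39)  len=1.8459
  (v2,v4,v0) [-+-] → (-0.3641, 0.431344, -1.39)–(-0.3641, -1.315, -1.39)  len=1.7463
  (v1,v7,v3) [-+-] → (-0.3641, -0.431344, 1.39)–(-0.3641, 1.315, 1.39)  len=1.7463
  (v5,v1,v4) [+-+] → (-0.3641, -1.315, 1.39)–(-0.3641, -1.315, 0.455945)  len=0.9341
  (v5,v7,v1) [++-] → (-0.3641, -0.431344, 1.39)–(-0.3641, -1.315, 1.39)  len=0.8837
  (v3,v7,v2) [-+-] → (-0.3641, 1.315, 1.39)–(-0.3641, 1.315, -0.455945)  len=1.8459
  (v6,v4,v2) [++-] → (-0.3641, 0.431344, -1.39)–(-0.3641, 1.315, -1.39)  len=0.8837
  (v2,v7,v6) [-++] → (-0.3641, 1.315, -0.455945)–(-0.3641, 1.315, -1.39)  len=0.9341

Chained into 1 loop(s):
  loop 1: 8 segments, perimeter = 10.8200
Total perimeter = 10.820

loops=1 perimeter=10.820


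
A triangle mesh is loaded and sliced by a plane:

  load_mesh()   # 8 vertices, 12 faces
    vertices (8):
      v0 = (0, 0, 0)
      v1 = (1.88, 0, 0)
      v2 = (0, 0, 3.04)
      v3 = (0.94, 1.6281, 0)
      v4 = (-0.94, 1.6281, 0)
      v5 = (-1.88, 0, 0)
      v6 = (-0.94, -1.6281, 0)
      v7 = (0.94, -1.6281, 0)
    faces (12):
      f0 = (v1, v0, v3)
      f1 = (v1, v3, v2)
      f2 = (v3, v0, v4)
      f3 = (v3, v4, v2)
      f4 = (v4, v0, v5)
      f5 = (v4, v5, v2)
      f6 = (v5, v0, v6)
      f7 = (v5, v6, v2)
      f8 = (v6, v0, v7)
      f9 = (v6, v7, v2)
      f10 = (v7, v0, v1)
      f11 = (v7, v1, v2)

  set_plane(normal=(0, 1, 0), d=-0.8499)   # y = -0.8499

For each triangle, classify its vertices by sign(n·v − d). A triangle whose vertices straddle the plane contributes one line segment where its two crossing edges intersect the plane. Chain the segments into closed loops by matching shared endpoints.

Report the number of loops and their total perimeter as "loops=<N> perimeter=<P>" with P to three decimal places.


Straddling triangles (6 of 12):
  (v5,v0,v6) [++-] → (-0.490698, -0.8499, 0)–(-1.3893, -0.8499, 0)  len=0.8986
  (v5,v6,v2) [+-+] → (-1.3893, -0.8499, 0)–(-0.490698, -0.8499, 1.45306)  len=1.7085
  (v6,v0,v7) [-+-] → (-0.490698, -0.8499, 0)–(0.490698, -0.8499, 0)  len=0.9814
  (v6,v7,v2) [--+] → (0.490698, -0.8499, 1.45306)–(-0.490698, -0.8499, 1.45306)  len=0.9814
  (v7,v0,v1) [-++] → (0.490698, -0.8499, 0)–(1.3893, -0.8499, 0)  len=0.8986
  (v7,v1,v2) [-++] → (1.3893, -0.8499, 0)–(0.490698, -0.8499, 1.45306)  len=1.7085

Chained into 1 loop(s):
  loop 1: 6 segments, perimeter = 7.1769
Total perimeter = 7.177

loops=1 perimeter=7.177


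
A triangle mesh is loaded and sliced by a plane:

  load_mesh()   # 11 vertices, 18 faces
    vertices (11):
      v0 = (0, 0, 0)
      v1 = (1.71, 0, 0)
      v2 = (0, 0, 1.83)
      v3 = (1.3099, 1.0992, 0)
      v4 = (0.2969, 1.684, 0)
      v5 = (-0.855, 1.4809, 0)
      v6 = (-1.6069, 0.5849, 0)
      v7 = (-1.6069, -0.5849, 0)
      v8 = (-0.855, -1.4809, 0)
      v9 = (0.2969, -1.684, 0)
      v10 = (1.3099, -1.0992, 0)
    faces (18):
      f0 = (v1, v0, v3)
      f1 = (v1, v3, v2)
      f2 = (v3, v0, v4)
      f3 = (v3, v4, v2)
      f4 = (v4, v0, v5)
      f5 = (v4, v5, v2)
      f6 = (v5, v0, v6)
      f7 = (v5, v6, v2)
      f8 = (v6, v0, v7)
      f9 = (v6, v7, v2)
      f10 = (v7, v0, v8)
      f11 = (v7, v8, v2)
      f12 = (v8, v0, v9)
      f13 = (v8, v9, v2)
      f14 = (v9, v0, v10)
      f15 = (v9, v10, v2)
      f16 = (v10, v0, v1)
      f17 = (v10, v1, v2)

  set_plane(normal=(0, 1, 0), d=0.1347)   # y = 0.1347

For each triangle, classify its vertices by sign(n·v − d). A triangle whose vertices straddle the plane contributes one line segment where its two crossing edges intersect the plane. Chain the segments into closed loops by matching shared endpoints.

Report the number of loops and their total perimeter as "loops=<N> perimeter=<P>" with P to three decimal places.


Straddling triangles (10 of 18):
  (v1,v0,v3) [--+] → (0.16052, 0.1347, 0)–(1.66097, 0.1347, 0)  len=1.5005
  (v1,v3,v2) [-+-] → (1.66097, 0.1347, 0)–(0.16052, 0.1347, 1.60575)  len=2.1977
  (v3,v0,v4) [+-+] → (0.16052, 0.1347, 0)–(0.0237485, 0.1347, 0)  len=0.1368
  (v3,v4,v2) [++-] → (0.0237485, 0.1347, 1.68362)–(0.16052, 0.1347, 1.60575)  len=0.1574
  (v4,v0,v5) [+-+] → (0.0237485, 0.1347, 0)–(-0.0777693, 0.1347, 0)  len=0.1015
  (v4,v5,v2) [++-] → (-0.0777693, 0.1347, 1.66355)–(0.0237485, 0.1347, 1.68362)  len=0.1035
  (v5,v0,v6) [+-+] → (-0.0777693, 0.1347, 0)–(-0.370062, 0.1347, 0)  len=0.2923
  (v5,v6,v2) [++-] → (-0.370062, 0.1347, 1.40856)–(-0.0777693, 0.1347, 1.66355)  len=0.3879
  (v6,v0,v7) [+--] → (-0.370062, 0.1347, 0)–(-1.6069, 0.1347, 0)  len=1.2368
  (v6,v7,v2) [+--] → (-1.6069, 0.1347, 0)–(-0.370062, 0.1347, 1.40856)  len=1.8745

Chained into 1 loop(s):
  loop 1: 10 segments, perimeter = 7.9888
Total perimeter = 7.989

loops=1 perimeter=7.989


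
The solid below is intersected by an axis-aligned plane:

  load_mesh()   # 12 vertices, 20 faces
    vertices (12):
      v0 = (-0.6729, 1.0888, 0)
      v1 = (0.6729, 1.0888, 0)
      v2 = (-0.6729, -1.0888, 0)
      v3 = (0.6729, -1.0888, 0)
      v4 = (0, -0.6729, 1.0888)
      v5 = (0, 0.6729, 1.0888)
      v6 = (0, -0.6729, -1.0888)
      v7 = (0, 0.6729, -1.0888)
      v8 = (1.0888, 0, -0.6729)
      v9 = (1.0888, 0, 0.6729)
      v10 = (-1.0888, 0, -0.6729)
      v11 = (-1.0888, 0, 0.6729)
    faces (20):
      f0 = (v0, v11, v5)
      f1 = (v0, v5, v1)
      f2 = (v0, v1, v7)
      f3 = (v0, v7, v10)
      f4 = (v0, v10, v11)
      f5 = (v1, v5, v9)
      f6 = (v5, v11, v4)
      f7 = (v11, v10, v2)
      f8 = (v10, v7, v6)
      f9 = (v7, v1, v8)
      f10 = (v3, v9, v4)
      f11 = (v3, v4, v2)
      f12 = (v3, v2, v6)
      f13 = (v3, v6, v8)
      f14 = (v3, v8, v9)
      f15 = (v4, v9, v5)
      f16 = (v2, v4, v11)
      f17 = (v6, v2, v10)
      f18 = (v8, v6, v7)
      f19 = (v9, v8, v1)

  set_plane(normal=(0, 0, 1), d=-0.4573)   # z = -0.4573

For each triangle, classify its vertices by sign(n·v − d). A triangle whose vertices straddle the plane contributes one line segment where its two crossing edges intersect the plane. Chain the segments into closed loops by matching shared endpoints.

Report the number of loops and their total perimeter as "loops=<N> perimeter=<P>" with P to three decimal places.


Straddling triangles (10 of 20):
  (v0,v1,v7) [++-] → (0.39028, 0.91412, -0.4573)–(-0.39028, 0.91412, -0.4573)  len=0.7806
  (v0,v7,v10) [+--] → (-0.39028, 0.91412, -0.4573)–(-0.955544, 0.348856, -0.4573)  len=0.7994
  (v0,v10,v11) [+-+] → (-0.955544, 0.348856, -0.4573)–(-1.0888, 0, -0.4573)  len=0.3734
  (v11,v10,v2) [+-+] → (-1.0888, 0, -0.4573)–(-0.955544, -0.348856, -0.4573)  len=0.3734
  (v7,v1,v8) [-+-] → (0.39028, 0.91412, -0.4573)–(0.955544, 0.348856, -0.4573)  len=0.7994
  (v3,v2,v6) [++-] → (-0.39028, -0.91412, -0.4573)–(0.39028, -0.91412, -0.4573)  len=0.7806
  (v3,v6,v8) [+--] → (0.39028, -0.91412, -0.4573)–(0.955544, -0.348856, -0.4573)  len=0.7994
  (v3,v8,v9) [+-+] → (0.955544, -0.348856, -0.4573)–(1.0888, 0, -0.4573)  len=0.3734
  (v6,v2,v10) [-+-] → (-0.39028, -0.91412, -0.4573)–(-0.955544, -0.348856, -0.4573)  len=0.7994
  (v9,v8,v1) [+-+] → (1.0888, 0, -0.4573)–(0.955544, 0.348856, -0.4573)  len=0.3734

Chained into 1 loop(s):
  loop 1: 10 segments, perimeter = 6.2525
Total perimeter = 6.252

loops=1 perimeter=6.252


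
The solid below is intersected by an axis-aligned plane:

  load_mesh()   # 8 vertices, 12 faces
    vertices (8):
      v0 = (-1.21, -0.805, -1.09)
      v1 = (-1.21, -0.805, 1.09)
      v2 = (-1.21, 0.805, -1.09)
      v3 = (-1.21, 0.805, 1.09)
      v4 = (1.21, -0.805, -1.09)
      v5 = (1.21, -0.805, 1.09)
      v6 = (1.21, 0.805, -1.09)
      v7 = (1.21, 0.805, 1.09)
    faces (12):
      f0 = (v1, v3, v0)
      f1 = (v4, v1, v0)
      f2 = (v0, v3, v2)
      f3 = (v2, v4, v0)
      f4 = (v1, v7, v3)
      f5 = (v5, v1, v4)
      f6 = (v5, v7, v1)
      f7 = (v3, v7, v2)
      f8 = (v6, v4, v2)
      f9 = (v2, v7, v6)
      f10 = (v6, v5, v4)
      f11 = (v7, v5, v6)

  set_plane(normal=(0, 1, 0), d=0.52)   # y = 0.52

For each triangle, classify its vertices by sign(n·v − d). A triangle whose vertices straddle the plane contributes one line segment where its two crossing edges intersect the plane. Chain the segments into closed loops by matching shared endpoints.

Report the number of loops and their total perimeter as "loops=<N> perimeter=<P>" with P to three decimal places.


loops=1 perimeter=9.200

Straddling triangles (8 of 12):
  (v1,v3,v0) [-+-] → (-1.21, 0.52, 1.09)–(-1.21, 0.52, 0.704099)  len=0.3859
  (v0,v3,v2) [-++] → (-1.21, 0.52, 0.704099)–(-1.21, 0.52, -1.09)  len=1.7941
  (v2,v4,v0) [+--] → (-0.781615, 0.52, -1.09)–(-1.21, 0.52, -1.09)  len=0.4284
  (v1,v7,v3) [-++] → (0.781615, 0.52, 1.09)–(-1.21, 0.52, 1.09)  len=1.9916
  (v5,v7,v1) [-+-] → (1.21, 0.52, 1.09)–(0.781615, 0.52, 1.09)  len=0.4284
  (v6,v4,v2) [+-+] → (1.21, 0.52, -1.09)–(-0.781615, 0.52, -1.09)  len=1.9916
  (v6,v5,v4) [+--] → (1.21, 0.52, -0.704099)–(1.21, 0.52, -1.09)  len=0.3859
  (v7,v5,v6) [+-+] → (1.21, 0.52, 1.09)–(1.21, 0.52, -0.704099)  len=1.7941

Chained into 1 loop(s):
  loop 1: 8 segments, perimeter = 9.2000
Total perimeter = 9.200


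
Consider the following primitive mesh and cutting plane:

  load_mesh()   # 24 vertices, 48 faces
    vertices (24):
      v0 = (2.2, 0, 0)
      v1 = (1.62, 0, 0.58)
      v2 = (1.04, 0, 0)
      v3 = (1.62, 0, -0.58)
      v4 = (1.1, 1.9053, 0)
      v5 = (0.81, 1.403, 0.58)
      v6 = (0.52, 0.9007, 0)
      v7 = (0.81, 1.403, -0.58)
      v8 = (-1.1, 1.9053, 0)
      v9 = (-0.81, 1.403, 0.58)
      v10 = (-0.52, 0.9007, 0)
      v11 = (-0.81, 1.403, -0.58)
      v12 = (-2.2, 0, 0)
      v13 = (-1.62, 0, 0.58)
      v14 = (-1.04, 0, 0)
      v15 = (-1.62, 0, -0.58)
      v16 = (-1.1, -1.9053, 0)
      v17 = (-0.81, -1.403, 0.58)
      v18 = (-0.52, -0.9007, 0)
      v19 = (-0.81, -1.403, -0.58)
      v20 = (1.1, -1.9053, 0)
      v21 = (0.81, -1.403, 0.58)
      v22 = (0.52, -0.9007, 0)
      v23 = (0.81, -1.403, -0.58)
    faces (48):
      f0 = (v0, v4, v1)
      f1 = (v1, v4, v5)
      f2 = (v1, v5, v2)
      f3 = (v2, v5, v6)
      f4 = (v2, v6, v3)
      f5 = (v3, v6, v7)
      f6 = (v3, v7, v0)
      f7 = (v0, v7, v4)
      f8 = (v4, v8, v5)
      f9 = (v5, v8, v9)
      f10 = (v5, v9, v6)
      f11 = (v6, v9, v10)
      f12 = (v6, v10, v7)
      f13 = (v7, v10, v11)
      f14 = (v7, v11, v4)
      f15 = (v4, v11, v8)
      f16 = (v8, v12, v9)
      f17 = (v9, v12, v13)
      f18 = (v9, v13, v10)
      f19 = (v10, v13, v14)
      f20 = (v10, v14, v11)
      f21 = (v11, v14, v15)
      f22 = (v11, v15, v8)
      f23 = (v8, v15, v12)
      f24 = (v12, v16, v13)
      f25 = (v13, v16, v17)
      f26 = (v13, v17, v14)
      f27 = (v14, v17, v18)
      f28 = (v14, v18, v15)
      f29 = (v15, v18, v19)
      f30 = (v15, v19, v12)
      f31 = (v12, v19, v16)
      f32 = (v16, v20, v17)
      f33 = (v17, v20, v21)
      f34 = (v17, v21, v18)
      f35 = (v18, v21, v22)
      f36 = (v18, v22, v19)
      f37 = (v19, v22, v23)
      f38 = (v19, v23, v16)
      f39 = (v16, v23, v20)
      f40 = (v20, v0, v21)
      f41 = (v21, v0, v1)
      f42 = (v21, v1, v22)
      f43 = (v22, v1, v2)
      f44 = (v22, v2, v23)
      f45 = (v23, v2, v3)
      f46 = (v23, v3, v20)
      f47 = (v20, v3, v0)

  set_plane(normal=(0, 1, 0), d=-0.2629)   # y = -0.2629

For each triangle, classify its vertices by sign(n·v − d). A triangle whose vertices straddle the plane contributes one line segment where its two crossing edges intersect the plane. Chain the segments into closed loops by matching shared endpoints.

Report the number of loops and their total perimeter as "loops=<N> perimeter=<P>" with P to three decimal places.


Straddling triangles (16 of 48):
  (v12,v16,v13) [+-+] → (-2.04822, -0.2629, 0)–(-1.54825, -0.2629, 0.49997)  len=0.7071
  (v13,v16,v17) [+--] → (-1.54825, -0.2629, 0.49997)–(-1.46822, -0.2629, 0.58)  len=0.1132
  (v13,v17,v14) [+-+] → (-1.46822, -0.2629, 0.58)–(-0.996902, -0.2629, 0.108683)  len=0.6665
  (v14,v17,v18) [+--] → (-0.996902, -0.2629, 0.108683)–(-0.88822, -0.2629, 0)  len=0.1537
  (v14,v18,v15) [+-+] → (-0.88822, -0.2629, 0)–(-1.29893, -0.2629, -0.410707)  len=0.5808
  (v15,v18,v19) [+--] → (-1.29893, -0.2629, -0.410707)–(-1.46822, -0.2629, -0.58)  len=0.2394
  (v15,v19,v12) [+-+] → (-1.46822, -0.2629, -0.58)–(-1.93954, -0.2629, -0.108683)  len=0.6665
  (v12,v19,v16) [+--] → (-1.93954, -0.2629, -0.108683)–(-2.04822, -0.2629, 0)  len=0.1537
  (v20,v0,v21) [-+-] → (2.04822, -0.2629, 0)–(1.93954, -0.2629, 0.108683)  len=0.1537
  (v21,v0,v1) [-++] → (1.93954, -0.2629, 0.108683)–(1.46822, -0.2629, 0.58)  len=0.6665
  (v21,v1,v22) [-+-] → (1.46822, -0.2629, 0.58)–(1.29893, -0.2629, 0.410707)  len=0.2394
  (v22,v1,v2) [-++] → (1.29893, -0.2629, 0.410707)–(0.88822, -0.2629, 0)  len=0.5808
  (v22,v2,v23) [-+-] → (0.88822, -0.2629, 0)–(0.996902, -0.2629, -0.108683)  len=0.1537
  (v23,v2,v3) [-++] → (0.996902, -0.2629, -0.108683)–(1.46822, -0.2629, -0.58)  len=0.6665
  (v23,v3,v20) [-+-] → (1.46822, -0.2629, -0.58)–(1.54825, -0.2629, -0.49997)  len=0.1132
  (v20,v3,v0) [-++] → (1.54825, -0.2629, -0.49997)–(2.04822, -0.2629, 0)  len=0.7071

Chained into 2 loop(s):
  loop 1: 8 segments, perimeter = 3.2810
  loop 2: 8 segments, perimeter = 3.2810
Total perimeter = 6.562

loops=2 perimeter=6.562
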